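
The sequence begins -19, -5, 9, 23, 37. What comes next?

Differences: -5 - -19 = 14
This is an arithmetic sequence with common difference d = 14.
Next term = 37 + 14 = 51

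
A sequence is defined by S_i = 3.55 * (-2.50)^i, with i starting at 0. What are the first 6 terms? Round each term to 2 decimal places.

This is a geometric sequence.
i=0: S_0 = 3.55 * (-2.5)^0 = 3.55
i=1: S_1 = 3.55 * (-2.5)^1 ≈ -8.88
i=2: S_2 = 3.55 * (-2.5)^2 ≈ 22.19
i=3: S_3 = 3.55 * (-2.5)^3 ≈ -55.47
i=4: S_4 = 3.55 * (-2.5)^4 ≈ 138.67
i=5: S_5 = 3.55 * (-2.5)^5 ≈ -346.68
The first 6 terms are: [3.55, -8.88, 22.19, -55.47, 138.67, -346.68]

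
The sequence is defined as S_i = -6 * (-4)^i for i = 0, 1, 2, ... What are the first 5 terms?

This is a geometric sequence.
i=0: S_0 = -6 * (-4)^0 = -6
i=1: S_1 = -6 * (-4)^1 = 24
i=2: S_2 = -6 * (-4)^2 = -96
i=3: S_3 = -6 * (-4)^3 = 384
i=4: S_4 = -6 * (-4)^4 = -1536
The first 5 terms are: [-6, 24, -96, 384, -1536]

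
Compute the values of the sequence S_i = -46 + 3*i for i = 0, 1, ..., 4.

This is an arithmetic sequence.
i=0: S_0 = -46 + 3*0 = -46
i=1: S_1 = -46 + 3*1 = -43
i=2: S_2 = -46 + 3*2 = -40
i=3: S_3 = -46 + 3*3 = -37
i=4: S_4 = -46 + 3*4 = -34
The first 5 terms are: [-46, -43, -40, -37, -34]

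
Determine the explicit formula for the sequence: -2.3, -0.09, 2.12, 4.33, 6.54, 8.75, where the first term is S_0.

Check differences: -0.09 - -2.3 = 2.21
2.12 - -0.09 = 2.21
Common difference d = 2.21.
First term a = -2.3.
Formula: S_i = -2.30 + 2.21*i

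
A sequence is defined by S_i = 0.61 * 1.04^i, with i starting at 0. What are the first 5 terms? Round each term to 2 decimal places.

This is a geometric sequence.
i=0: S_0 = 0.61 * 1.04^0 = 0.61
i=1: S_1 = 0.61 * 1.04^1 ≈ 0.63
i=2: S_2 = 0.61 * 1.04^2 ≈ 0.66
i=3: S_3 = 0.61 * 1.04^3 ≈ 0.69
i=4: S_4 = 0.61 * 1.04^4 ≈ 0.71
The first 5 terms are: [0.61, 0.63, 0.66, 0.69, 0.71]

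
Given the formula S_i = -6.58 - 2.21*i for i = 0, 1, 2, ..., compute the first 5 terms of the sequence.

This is an arithmetic sequence.
i=0: S_0 = -6.58 + -2.21*0 = -6.58
i=1: S_1 = -6.58 + -2.21*1 = -8.79
i=2: S_2 = -6.58 + -2.21*2 = -11.0
i=3: S_3 = -6.58 + -2.21*3 = -13.21
i=4: S_4 = -6.58 + -2.21*4 = -15.42
The first 5 terms are: [-6.58, -8.79, -11.0, -13.21, -15.42]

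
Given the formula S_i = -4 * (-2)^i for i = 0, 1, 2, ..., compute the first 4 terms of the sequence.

This is a geometric sequence.
i=0: S_0 = -4 * (-2)^0 = -4
i=1: S_1 = -4 * (-2)^1 = 8
i=2: S_2 = -4 * (-2)^2 = -16
i=3: S_3 = -4 * (-2)^3 = 32
The first 4 terms are: [-4, 8, -16, 32]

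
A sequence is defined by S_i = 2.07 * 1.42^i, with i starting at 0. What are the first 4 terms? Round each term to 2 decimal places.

This is a geometric sequence.
i=0: S_0 = 2.07 * 1.42^0 = 2.07
i=1: S_1 = 2.07 * 1.42^1 ≈ 2.94
i=2: S_2 = 2.07 * 1.42^2 ≈ 4.17
i=3: S_3 = 2.07 * 1.42^3 ≈ 5.93
The first 4 terms are: [2.07, 2.94, 4.17, 5.93]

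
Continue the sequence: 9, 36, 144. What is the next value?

Ratios: 36 / 9 = 4.0
This is a geometric sequence with common ratio r = 4.
Next term = 144 * 4 = 576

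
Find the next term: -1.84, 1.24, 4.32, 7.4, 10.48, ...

Differences: 1.24 - -1.84 = 3.08
This is an arithmetic sequence with common difference d = 3.08.
Next term = 10.48 + 3.08 = 13.56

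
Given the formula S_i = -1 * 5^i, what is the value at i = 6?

S_6 = -1 * 5^6 = -1 * 15625 = -15625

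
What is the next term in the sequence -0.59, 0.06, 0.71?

Differences: 0.06 - -0.59 = 0.65
This is an arithmetic sequence with common difference d = 0.65.
Next term = 0.71 + 0.65 = 1.36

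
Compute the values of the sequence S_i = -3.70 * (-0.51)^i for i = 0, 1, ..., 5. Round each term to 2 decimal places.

This is a geometric sequence.
i=0: S_0 = -3.7 * (-0.51)^0 = -3.7
i=1: S_1 = -3.7 * (-0.51)^1 ≈ 1.89
i=2: S_2 = -3.7 * (-0.51)^2 ≈ -0.96
i=3: S_3 = -3.7 * (-0.51)^3 ≈ 0.49
i=4: S_4 = -3.7 * (-0.51)^4 ≈ -0.25
i=5: S_5 = -3.7 * (-0.51)^5 ≈ 0.13
The first 6 terms are: [-3.7, 1.89, -0.96, 0.49, -0.25, 0.13]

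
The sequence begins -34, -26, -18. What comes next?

Differences: -26 - -34 = 8
This is an arithmetic sequence with common difference d = 8.
Next term = -18 + 8 = -10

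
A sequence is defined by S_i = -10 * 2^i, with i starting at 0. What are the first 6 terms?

This is a geometric sequence.
i=0: S_0 = -10 * 2^0 = -10
i=1: S_1 = -10 * 2^1 = -20
i=2: S_2 = -10 * 2^2 = -40
i=3: S_3 = -10 * 2^3 = -80
i=4: S_4 = -10 * 2^4 = -160
i=5: S_5 = -10 * 2^5 = -320
The first 6 terms are: [-10, -20, -40, -80, -160, -320]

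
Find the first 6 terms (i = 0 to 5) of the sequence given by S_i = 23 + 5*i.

This is an arithmetic sequence.
i=0: S_0 = 23 + 5*0 = 23
i=1: S_1 = 23 + 5*1 = 28
i=2: S_2 = 23 + 5*2 = 33
i=3: S_3 = 23 + 5*3 = 38
i=4: S_4 = 23 + 5*4 = 43
i=5: S_5 = 23 + 5*5 = 48
The first 6 terms are: [23, 28, 33, 38, 43, 48]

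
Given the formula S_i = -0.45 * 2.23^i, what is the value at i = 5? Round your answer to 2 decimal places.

S_5 = -0.45 * 2.23^5 ≈ -0.45 * 55.1473 ≈ -24.82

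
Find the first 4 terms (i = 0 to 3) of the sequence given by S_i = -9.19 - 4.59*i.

This is an arithmetic sequence.
i=0: S_0 = -9.19 + -4.59*0 = -9.19
i=1: S_1 = -9.19 + -4.59*1 = -13.78
i=2: S_2 = -9.19 + -4.59*2 = -18.37
i=3: S_3 = -9.19 + -4.59*3 = -22.96
The first 4 terms are: [-9.19, -13.78, -18.37, -22.96]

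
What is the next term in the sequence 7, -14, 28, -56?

Ratios: -14 / 7 = -2.0
This is a geometric sequence with common ratio r = -2.
Next term = -56 * -2 = 112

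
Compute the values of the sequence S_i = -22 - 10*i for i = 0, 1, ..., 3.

This is an arithmetic sequence.
i=0: S_0 = -22 + -10*0 = -22
i=1: S_1 = -22 + -10*1 = -32
i=2: S_2 = -22 + -10*2 = -42
i=3: S_3 = -22 + -10*3 = -52
The first 4 terms are: [-22, -32, -42, -52]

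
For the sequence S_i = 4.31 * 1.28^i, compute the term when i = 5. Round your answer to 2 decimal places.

S_5 = 4.31 * 1.28^5 ≈ 4.31 * 3.436 ≈ 14.81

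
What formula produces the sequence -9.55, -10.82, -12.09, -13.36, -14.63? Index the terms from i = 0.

Check differences: -10.82 - -9.55 = -1.27
-12.09 - -10.82 = -1.27
Common difference d = -1.27.
First term a = -9.55.
Formula: S_i = -9.55 - 1.27*i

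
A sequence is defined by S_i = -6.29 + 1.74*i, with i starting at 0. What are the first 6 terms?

This is an arithmetic sequence.
i=0: S_0 = -6.29 + 1.74*0 = -6.29
i=1: S_1 = -6.29 + 1.74*1 = -4.55
i=2: S_2 = -6.29 + 1.74*2 = -2.81
i=3: S_3 = -6.29 + 1.74*3 = -1.07
i=4: S_4 = -6.29 + 1.74*4 = 0.67
i=5: S_5 = -6.29 + 1.74*5 = 2.41
The first 6 terms are: [-6.29, -4.55, -2.81, -1.07, 0.67, 2.41]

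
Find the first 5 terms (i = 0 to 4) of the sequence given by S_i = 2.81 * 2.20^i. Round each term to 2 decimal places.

This is a geometric sequence.
i=0: S_0 = 2.81 * 2.2^0 = 2.81
i=1: S_1 = 2.81 * 2.2^1 ≈ 6.18
i=2: S_2 = 2.81 * 2.2^2 ≈ 13.6
i=3: S_3 = 2.81 * 2.2^3 ≈ 29.92
i=4: S_4 = 2.81 * 2.2^4 ≈ 65.83
The first 5 terms are: [2.81, 6.18, 13.6, 29.92, 65.83]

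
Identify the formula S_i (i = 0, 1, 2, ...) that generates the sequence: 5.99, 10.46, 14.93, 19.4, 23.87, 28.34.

Check differences: 10.46 - 5.99 = 4.47
14.93 - 10.46 = 4.47
Common difference d = 4.47.
First term a = 5.99.
Formula: S_i = 5.99 + 4.47*i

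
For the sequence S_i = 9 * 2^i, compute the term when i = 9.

S_9 = 9 * 2^9 = 9 * 512 = 4608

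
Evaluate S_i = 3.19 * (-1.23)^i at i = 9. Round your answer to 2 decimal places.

S_9 = 3.19 * (-1.23)^9 ≈ 3.19 * -6.4439 ≈ -20.56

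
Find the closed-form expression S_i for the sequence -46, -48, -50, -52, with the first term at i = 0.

Check differences: -48 - -46 = -2
-50 - -48 = -2
Common difference d = -2.
First term a = -46.
Formula: S_i = -46 - 2*i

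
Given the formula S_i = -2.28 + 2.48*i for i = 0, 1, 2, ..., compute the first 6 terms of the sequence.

This is an arithmetic sequence.
i=0: S_0 = -2.28 + 2.48*0 = -2.28
i=1: S_1 = -2.28 + 2.48*1 = 0.2
i=2: S_2 = -2.28 + 2.48*2 = 2.68
i=3: S_3 = -2.28 + 2.48*3 = 5.16
i=4: S_4 = -2.28 + 2.48*4 = 7.64
i=5: S_5 = -2.28 + 2.48*5 = 10.12
The first 6 terms are: [-2.28, 0.2, 2.68, 5.16, 7.64, 10.12]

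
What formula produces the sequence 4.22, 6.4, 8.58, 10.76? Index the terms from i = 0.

Check differences: 6.4 - 4.22 = 2.18
8.58 - 6.4 = 2.18
Common difference d = 2.18.
First term a = 4.22.
Formula: S_i = 4.22 + 2.18*i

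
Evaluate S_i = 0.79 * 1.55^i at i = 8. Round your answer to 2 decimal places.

S_8 = 0.79 * 1.55^8 ≈ 0.79 * 33.3161 ≈ 26.32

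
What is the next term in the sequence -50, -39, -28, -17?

Differences: -39 - -50 = 11
This is an arithmetic sequence with common difference d = 11.
Next term = -17 + 11 = -6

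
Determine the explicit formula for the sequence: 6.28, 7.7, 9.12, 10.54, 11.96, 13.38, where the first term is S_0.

Check differences: 7.7 - 6.28 = 1.42
9.12 - 7.7 = 1.42
Common difference d = 1.42.
First term a = 6.28.
Formula: S_i = 6.28 + 1.42*i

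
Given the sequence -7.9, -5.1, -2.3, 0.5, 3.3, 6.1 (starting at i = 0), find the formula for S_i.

Check differences: -5.1 - -7.9 = 2.8
-2.3 - -5.1 = 2.8
Common difference d = 2.8.
First term a = -7.9.
Formula: S_i = -7.90 + 2.80*i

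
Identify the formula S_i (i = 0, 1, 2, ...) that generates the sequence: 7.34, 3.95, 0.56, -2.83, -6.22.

Check differences: 3.95 - 7.34 = -3.39
0.56 - 3.95 = -3.39
Common difference d = -3.39.
First term a = 7.34.
Formula: S_i = 7.34 - 3.39*i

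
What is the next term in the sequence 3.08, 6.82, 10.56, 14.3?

Differences: 6.82 - 3.08 = 3.74
This is an arithmetic sequence with common difference d = 3.74.
Next term = 14.3 + 3.74 = 18.04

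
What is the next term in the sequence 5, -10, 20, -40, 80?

Ratios: -10 / 5 = -2.0
This is a geometric sequence with common ratio r = -2.
Next term = 80 * -2 = -160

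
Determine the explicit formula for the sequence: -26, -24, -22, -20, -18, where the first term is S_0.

Check differences: -24 - -26 = 2
-22 - -24 = 2
Common difference d = 2.
First term a = -26.
Formula: S_i = -26 + 2*i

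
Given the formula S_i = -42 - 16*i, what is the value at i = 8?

S_8 = -42 + -16*8 = -42 + -128 = -170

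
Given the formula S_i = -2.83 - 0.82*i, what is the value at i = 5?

S_5 = -2.83 + -0.82*5 = -2.83 + -4.1 = -6.93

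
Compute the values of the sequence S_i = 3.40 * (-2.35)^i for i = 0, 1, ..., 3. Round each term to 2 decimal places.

This is a geometric sequence.
i=0: S_0 = 3.4 * (-2.35)^0 = 3.4
i=1: S_1 = 3.4 * (-2.35)^1 = -7.99
i=2: S_2 = 3.4 * (-2.35)^2 ≈ 18.78
i=3: S_3 = 3.4 * (-2.35)^3 ≈ -44.12
The first 4 terms are: [3.4, -7.99, 18.78, -44.12]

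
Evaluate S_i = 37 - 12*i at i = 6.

S_6 = 37 + -12*6 = 37 + -72 = -35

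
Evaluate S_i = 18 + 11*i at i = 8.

S_8 = 18 + 11*8 = 18 + 88 = 106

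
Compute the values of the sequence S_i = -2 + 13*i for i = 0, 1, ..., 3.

This is an arithmetic sequence.
i=0: S_0 = -2 + 13*0 = -2
i=1: S_1 = -2 + 13*1 = 11
i=2: S_2 = -2 + 13*2 = 24
i=3: S_3 = -2 + 13*3 = 37
The first 4 terms are: [-2, 11, 24, 37]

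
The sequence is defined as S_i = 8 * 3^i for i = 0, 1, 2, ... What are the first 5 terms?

This is a geometric sequence.
i=0: S_0 = 8 * 3^0 = 8
i=1: S_1 = 8 * 3^1 = 24
i=2: S_2 = 8 * 3^2 = 72
i=3: S_3 = 8 * 3^3 = 216
i=4: S_4 = 8 * 3^4 = 648
The first 5 terms are: [8, 24, 72, 216, 648]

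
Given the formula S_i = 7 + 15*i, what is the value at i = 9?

S_9 = 7 + 15*9 = 7 + 135 = 142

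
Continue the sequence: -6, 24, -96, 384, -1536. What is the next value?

Ratios: 24 / -6 = -4.0
This is a geometric sequence with common ratio r = -4.
Next term = -1536 * -4 = 6144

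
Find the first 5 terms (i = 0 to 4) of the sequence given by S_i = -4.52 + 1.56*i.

This is an arithmetic sequence.
i=0: S_0 = -4.52 + 1.56*0 = -4.52
i=1: S_1 = -4.52 + 1.56*1 = -2.96
i=2: S_2 = -4.52 + 1.56*2 = -1.4
i=3: S_3 = -4.52 + 1.56*3 = 0.16
i=4: S_4 = -4.52 + 1.56*4 = 1.72
The first 5 terms are: [-4.52, -2.96, -1.4, 0.16, 1.72]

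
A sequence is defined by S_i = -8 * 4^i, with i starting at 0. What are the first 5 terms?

This is a geometric sequence.
i=0: S_0 = -8 * 4^0 = -8
i=1: S_1 = -8 * 4^1 = -32
i=2: S_2 = -8 * 4^2 = -128
i=3: S_3 = -8 * 4^3 = -512
i=4: S_4 = -8 * 4^4 = -2048
The first 5 terms are: [-8, -32, -128, -512, -2048]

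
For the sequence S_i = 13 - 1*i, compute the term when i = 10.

S_10 = 13 + -1*10 = 13 + -10 = 3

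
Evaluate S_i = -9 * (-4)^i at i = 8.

S_8 = -9 * (-4)^8 = -9 * 65536 = -589824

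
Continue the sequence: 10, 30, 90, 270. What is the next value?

Ratios: 30 / 10 = 3.0
This is a geometric sequence with common ratio r = 3.
Next term = 270 * 3 = 810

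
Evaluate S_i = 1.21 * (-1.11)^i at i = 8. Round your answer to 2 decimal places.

S_8 = 1.21 * (-1.11)^8 ≈ 1.21 * 2.3045 ≈ 2.79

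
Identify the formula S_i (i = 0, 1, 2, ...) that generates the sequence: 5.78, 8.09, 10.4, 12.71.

Check differences: 8.09 - 5.78 = 2.31
10.4 - 8.09 = 2.31
Common difference d = 2.31.
First term a = 5.78.
Formula: S_i = 5.78 + 2.31*i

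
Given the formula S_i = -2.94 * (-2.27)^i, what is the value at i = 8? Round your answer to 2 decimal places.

S_8 = -2.94 * (-2.27)^8 ≈ -2.94 * 705.0288 ≈ -2072.78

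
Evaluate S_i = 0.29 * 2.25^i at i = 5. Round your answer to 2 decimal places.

S_5 = 0.29 * 2.25^5 ≈ 0.29 * 57.665 ≈ 16.72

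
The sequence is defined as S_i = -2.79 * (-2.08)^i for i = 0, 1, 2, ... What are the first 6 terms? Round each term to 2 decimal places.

This is a geometric sequence.
i=0: S_0 = -2.79 * (-2.08)^0 = -2.79
i=1: S_1 = -2.79 * (-2.08)^1 ≈ 5.8
i=2: S_2 = -2.79 * (-2.08)^2 ≈ -12.07
i=3: S_3 = -2.79 * (-2.08)^3 ≈ 25.11
i=4: S_4 = -2.79 * (-2.08)^4 ≈ -52.22
i=5: S_5 = -2.79 * (-2.08)^5 ≈ 108.62
The first 6 terms are: [-2.79, 5.8, -12.07, 25.11, -52.22, 108.62]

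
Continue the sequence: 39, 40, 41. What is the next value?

Differences: 40 - 39 = 1
This is an arithmetic sequence with common difference d = 1.
Next term = 41 + 1 = 42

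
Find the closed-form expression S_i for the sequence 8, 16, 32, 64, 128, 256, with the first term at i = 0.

Check ratios: 16 / 8 = 2.0
Common ratio r = 2.
First term a = 8.
Formula: S_i = 8 * 2^i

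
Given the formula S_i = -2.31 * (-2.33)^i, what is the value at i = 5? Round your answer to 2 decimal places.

S_5 = -2.31 * (-2.33)^5 ≈ -2.31 * -68.672 ≈ 158.63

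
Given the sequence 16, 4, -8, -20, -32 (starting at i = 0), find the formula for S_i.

Check differences: 4 - 16 = -12
-8 - 4 = -12
Common difference d = -12.
First term a = 16.
Formula: S_i = 16 - 12*i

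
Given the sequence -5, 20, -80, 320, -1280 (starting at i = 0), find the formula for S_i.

Check ratios: 20 / -5 = -4.0
Common ratio r = -4.
First term a = -5.
Formula: S_i = -5 * (-4)^i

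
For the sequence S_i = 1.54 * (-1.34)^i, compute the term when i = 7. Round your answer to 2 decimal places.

S_7 = 1.54 * (-1.34)^7 ≈ 1.54 * -7.7577 ≈ -11.95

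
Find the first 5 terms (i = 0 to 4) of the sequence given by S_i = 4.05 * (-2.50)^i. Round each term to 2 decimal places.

This is a geometric sequence.
i=0: S_0 = 4.05 * (-2.5)^0 = 4.05
i=1: S_1 = 4.05 * (-2.5)^1 ≈ -10.13
i=2: S_2 = 4.05 * (-2.5)^2 ≈ 25.31
i=3: S_3 = 4.05 * (-2.5)^3 ≈ -63.28
i=4: S_4 = 4.05 * (-2.5)^4 ≈ 158.2
The first 5 terms are: [4.05, -10.13, 25.31, -63.28, 158.2]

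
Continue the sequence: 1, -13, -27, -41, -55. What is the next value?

Differences: -13 - 1 = -14
This is an arithmetic sequence with common difference d = -14.
Next term = -55 + -14 = -69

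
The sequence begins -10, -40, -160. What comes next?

Ratios: -40 / -10 = 4.0
This is a geometric sequence with common ratio r = 4.
Next term = -160 * 4 = -640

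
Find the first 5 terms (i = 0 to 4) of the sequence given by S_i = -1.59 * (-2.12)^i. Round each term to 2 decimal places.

This is a geometric sequence.
i=0: S_0 = -1.59 * (-2.12)^0 = -1.59
i=1: S_1 = -1.59 * (-2.12)^1 ≈ 3.37
i=2: S_2 = -1.59 * (-2.12)^2 ≈ -7.15
i=3: S_3 = -1.59 * (-2.12)^3 ≈ 15.15
i=4: S_4 = -1.59 * (-2.12)^4 ≈ -32.12
The first 5 terms are: [-1.59, 3.37, -7.15, 15.15, -32.12]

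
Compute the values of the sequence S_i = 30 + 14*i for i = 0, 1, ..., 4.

This is an arithmetic sequence.
i=0: S_0 = 30 + 14*0 = 30
i=1: S_1 = 30 + 14*1 = 44
i=2: S_2 = 30 + 14*2 = 58
i=3: S_3 = 30 + 14*3 = 72
i=4: S_4 = 30 + 14*4 = 86
The first 5 terms are: [30, 44, 58, 72, 86]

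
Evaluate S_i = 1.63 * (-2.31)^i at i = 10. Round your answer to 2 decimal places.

S_10 = 1.63 * (-2.31)^10 ≈ 1.63 * 4326.3316 ≈ 7051.92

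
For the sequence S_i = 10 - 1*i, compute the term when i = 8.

S_8 = 10 + -1*8 = 10 + -8 = 2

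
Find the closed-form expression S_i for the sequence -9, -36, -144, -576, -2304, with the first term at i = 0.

Check ratios: -36 / -9 = 4.0
Common ratio r = 4.
First term a = -9.
Formula: S_i = -9 * 4^i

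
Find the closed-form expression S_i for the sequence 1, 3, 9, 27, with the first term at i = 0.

Check ratios: 3 / 1 = 3.0
Common ratio r = 3.
First term a = 1.
Formula: S_i = 1 * 3^i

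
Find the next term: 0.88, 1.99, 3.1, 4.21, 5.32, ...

Differences: 1.99 - 0.88 = 1.11
This is an arithmetic sequence with common difference d = 1.11.
Next term = 5.32 + 1.11 = 6.43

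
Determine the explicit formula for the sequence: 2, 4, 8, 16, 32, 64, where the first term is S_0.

Check ratios: 4 / 2 = 2.0
Common ratio r = 2.
First term a = 2.
Formula: S_i = 2 * 2^i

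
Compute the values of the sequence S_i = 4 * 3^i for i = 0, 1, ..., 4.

This is a geometric sequence.
i=0: S_0 = 4 * 3^0 = 4
i=1: S_1 = 4 * 3^1 = 12
i=2: S_2 = 4 * 3^2 = 36
i=3: S_3 = 4 * 3^3 = 108
i=4: S_4 = 4 * 3^4 = 324
The first 5 terms are: [4, 12, 36, 108, 324]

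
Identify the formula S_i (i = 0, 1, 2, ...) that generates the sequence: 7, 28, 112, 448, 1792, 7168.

Check ratios: 28 / 7 = 4.0
Common ratio r = 4.
First term a = 7.
Formula: S_i = 7 * 4^i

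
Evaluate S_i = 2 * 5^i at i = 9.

S_9 = 2 * 5^9 = 2 * 1953125 = 3906250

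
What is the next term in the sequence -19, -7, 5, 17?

Differences: -7 - -19 = 12
This is an arithmetic sequence with common difference d = 12.
Next term = 17 + 12 = 29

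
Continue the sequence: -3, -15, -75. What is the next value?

Ratios: -15 / -3 = 5.0
This is a geometric sequence with common ratio r = 5.
Next term = -75 * 5 = -375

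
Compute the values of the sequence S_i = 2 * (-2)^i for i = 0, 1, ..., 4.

This is a geometric sequence.
i=0: S_0 = 2 * (-2)^0 = 2
i=1: S_1 = 2 * (-2)^1 = -4
i=2: S_2 = 2 * (-2)^2 = 8
i=3: S_3 = 2 * (-2)^3 = -16
i=4: S_4 = 2 * (-2)^4 = 32
The first 5 terms are: [2, -4, 8, -16, 32]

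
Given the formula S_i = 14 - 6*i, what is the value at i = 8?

S_8 = 14 + -6*8 = 14 + -48 = -34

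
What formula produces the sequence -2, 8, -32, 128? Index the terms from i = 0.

Check ratios: 8 / -2 = -4.0
Common ratio r = -4.
First term a = -2.
Formula: S_i = -2 * (-4)^i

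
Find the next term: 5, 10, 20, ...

Ratios: 10 / 5 = 2.0
This is a geometric sequence with common ratio r = 2.
Next term = 20 * 2 = 40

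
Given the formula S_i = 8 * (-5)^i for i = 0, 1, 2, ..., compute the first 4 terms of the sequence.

This is a geometric sequence.
i=0: S_0 = 8 * (-5)^0 = 8
i=1: S_1 = 8 * (-5)^1 = -40
i=2: S_2 = 8 * (-5)^2 = 200
i=3: S_3 = 8 * (-5)^3 = -1000
The first 4 terms are: [8, -40, 200, -1000]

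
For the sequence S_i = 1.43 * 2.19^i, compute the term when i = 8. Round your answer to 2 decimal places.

S_8 = 1.43 * 2.19^8 ≈ 1.43 * 529.1185 ≈ 756.64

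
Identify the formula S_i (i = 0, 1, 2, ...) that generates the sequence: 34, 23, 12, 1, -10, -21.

Check differences: 23 - 34 = -11
12 - 23 = -11
Common difference d = -11.
First term a = 34.
Formula: S_i = 34 - 11*i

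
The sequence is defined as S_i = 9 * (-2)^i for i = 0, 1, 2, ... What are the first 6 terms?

This is a geometric sequence.
i=0: S_0 = 9 * (-2)^0 = 9
i=1: S_1 = 9 * (-2)^1 = -18
i=2: S_2 = 9 * (-2)^2 = 36
i=3: S_3 = 9 * (-2)^3 = -72
i=4: S_4 = 9 * (-2)^4 = 144
i=5: S_5 = 9 * (-2)^5 = -288
The first 6 terms are: [9, -18, 36, -72, 144, -288]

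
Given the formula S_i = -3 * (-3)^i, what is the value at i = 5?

S_5 = -3 * (-3)^5 = -3 * -243 = 729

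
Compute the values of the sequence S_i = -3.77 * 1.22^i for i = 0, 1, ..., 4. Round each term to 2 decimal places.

This is a geometric sequence.
i=0: S_0 = -3.77 * 1.22^0 = -3.77
i=1: S_1 = -3.77 * 1.22^1 ≈ -4.6
i=2: S_2 = -3.77 * 1.22^2 ≈ -5.61
i=3: S_3 = -3.77 * 1.22^3 ≈ -6.85
i=4: S_4 = -3.77 * 1.22^4 ≈ -8.35
The first 5 terms are: [-3.77, -4.6, -5.61, -6.85, -8.35]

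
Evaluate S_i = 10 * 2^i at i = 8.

S_8 = 10 * 2^8 = 10 * 256 = 2560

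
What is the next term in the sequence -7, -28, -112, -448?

Ratios: -28 / -7 = 4.0
This is a geometric sequence with common ratio r = 4.
Next term = -448 * 4 = -1792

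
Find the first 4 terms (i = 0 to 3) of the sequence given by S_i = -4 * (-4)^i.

This is a geometric sequence.
i=0: S_0 = -4 * (-4)^0 = -4
i=1: S_1 = -4 * (-4)^1 = 16
i=2: S_2 = -4 * (-4)^2 = -64
i=3: S_3 = -4 * (-4)^3 = 256
The first 4 terms are: [-4, 16, -64, 256]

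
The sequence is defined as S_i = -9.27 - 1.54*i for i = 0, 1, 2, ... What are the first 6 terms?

This is an arithmetic sequence.
i=0: S_0 = -9.27 + -1.54*0 = -9.27
i=1: S_1 = -9.27 + -1.54*1 = -10.81
i=2: S_2 = -9.27 + -1.54*2 = -12.35
i=3: S_3 = -9.27 + -1.54*3 = -13.89
i=4: S_4 = -9.27 + -1.54*4 = -15.43
i=5: S_5 = -9.27 + -1.54*5 = -16.97
The first 6 terms are: [-9.27, -10.81, -12.35, -13.89, -15.43, -16.97]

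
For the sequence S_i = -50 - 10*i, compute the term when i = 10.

S_10 = -50 + -10*10 = -50 + -100 = -150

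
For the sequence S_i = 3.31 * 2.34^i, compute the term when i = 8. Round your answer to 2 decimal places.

S_8 = 3.31 * 2.34^8 ≈ 3.31 * 898.93204 ≈ 2975.47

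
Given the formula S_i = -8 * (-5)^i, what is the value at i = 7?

S_7 = -8 * (-5)^7 = -8 * -78125 = 625000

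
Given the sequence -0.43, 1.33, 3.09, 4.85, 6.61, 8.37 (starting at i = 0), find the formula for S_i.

Check differences: 1.33 - -0.43 = 1.76
3.09 - 1.33 = 1.76
Common difference d = 1.76.
First term a = -0.43.
Formula: S_i = -0.43 + 1.76*i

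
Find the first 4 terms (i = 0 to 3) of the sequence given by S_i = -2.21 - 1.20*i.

This is an arithmetic sequence.
i=0: S_0 = -2.21 + -1.2*0 = -2.21
i=1: S_1 = -2.21 + -1.2*1 = -3.41
i=2: S_2 = -2.21 + -1.2*2 = -4.61
i=3: S_3 = -2.21 + -1.2*3 = -5.81
The first 4 terms are: [-2.21, -3.41, -4.61, -5.81]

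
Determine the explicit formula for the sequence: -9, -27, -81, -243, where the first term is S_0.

Check ratios: -27 / -9 = 3.0
Common ratio r = 3.
First term a = -9.
Formula: S_i = -9 * 3^i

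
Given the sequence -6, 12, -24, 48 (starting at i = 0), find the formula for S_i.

Check ratios: 12 / -6 = -2.0
Common ratio r = -2.
First term a = -6.
Formula: S_i = -6 * (-2)^i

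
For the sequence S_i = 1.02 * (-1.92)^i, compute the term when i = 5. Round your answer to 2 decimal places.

S_5 = 1.02 * (-1.92)^5 ≈ 1.02 * -26.0919 ≈ -26.61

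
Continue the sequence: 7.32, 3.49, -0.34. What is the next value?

Differences: 3.49 - 7.32 = -3.83
This is an arithmetic sequence with common difference d = -3.83.
Next term = -0.34 + -3.83 = -4.17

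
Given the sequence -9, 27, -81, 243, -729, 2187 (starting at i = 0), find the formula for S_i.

Check ratios: 27 / -9 = -3.0
Common ratio r = -3.
First term a = -9.
Formula: S_i = -9 * (-3)^i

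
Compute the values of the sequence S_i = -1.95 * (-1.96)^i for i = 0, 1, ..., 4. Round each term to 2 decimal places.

This is a geometric sequence.
i=0: S_0 = -1.95 * (-1.96)^0 = -1.95
i=1: S_1 = -1.95 * (-1.96)^1 ≈ 3.82
i=2: S_2 = -1.95 * (-1.96)^2 ≈ -7.49
i=3: S_3 = -1.95 * (-1.96)^3 ≈ 14.68
i=4: S_4 = -1.95 * (-1.96)^4 ≈ -28.78
The first 5 terms are: [-1.95, 3.82, -7.49, 14.68, -28.78]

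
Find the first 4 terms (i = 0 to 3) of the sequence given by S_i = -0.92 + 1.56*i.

This is an arithmetic sequence.
i=0: S_0 = -0.92 + 1.56*0 = -0.92
i=1: S_1 = -0.92 + 1.56*1 = 0.64
i=2: S_2 = -0.92 + 1.56*2 = 2.2
i=3: S_3 = -0.92 + 1.56*3 = 3.76
The first 4 terms are: [-0.92, 0.64, 2.2, 3.76]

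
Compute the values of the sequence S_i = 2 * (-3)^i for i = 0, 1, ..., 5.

This is a geometric sequence.
i=0: S_0 = 2 * (-3)^0 = 2
i=1: S_1 = 2 * (-3)^1 = -6
i=2: S_2 = 2 * (-3)^2 = 18
i=3: S_3 = 2 * (-3)^3 = -54
i=4: S_4 = 2 * (-3)^4 = 162
i=5: S_5 = 2 * (-3)^5 = -486
The first 6 terms are: [2, -6, 18, -54, 162, -486]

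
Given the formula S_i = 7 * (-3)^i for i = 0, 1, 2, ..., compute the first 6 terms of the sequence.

This is a geometric sequence.
i=0: S_0 = 7 * (-3)^0 = 7
i=1: S_1 = 7 * (-3)^1 = -21
i=2: S_2 = 7 * (-3)^2 = 63
i=3: S_3 = 7 * (-3)^3 = -189
i=4: S_4 = 7 * (-3)^4 = 567
i=5: S_5 = 7 * (-3)^5 = -1701
The first 6 terms are: [7, -21, 63, -189, 567, -1701]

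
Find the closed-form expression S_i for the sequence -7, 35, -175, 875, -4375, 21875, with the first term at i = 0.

Check ratios: 35 / -7 = -5.0
Common ratio r = -5.
First term a = -7.
Formula: S_i = -7 * (-5)^i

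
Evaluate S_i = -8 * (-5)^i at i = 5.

S_5 = -8 * (-5)^5 = -8 * -3125 = 25000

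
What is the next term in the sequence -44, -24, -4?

Differences: -24 - -44 = 20
This is an arithmetic sequence with common difference d = 20.
Next term = -4 + 20 = 16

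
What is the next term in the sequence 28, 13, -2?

Differences: 13 - 28 = -15
This is an arithmetic sequence with common difference d = -15.
Next term = -2 + -15 = -17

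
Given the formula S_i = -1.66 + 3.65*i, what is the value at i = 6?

S_6 = -1.66 + 3.65*6 = -1.66 + 21.9 = 20.24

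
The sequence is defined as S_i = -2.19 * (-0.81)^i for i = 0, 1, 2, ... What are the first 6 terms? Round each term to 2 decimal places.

This is a geometric sequence.
i=0: S_0 = -2.19 * (-0.81)^0 = -2.19
i=1: S_1 = -2.19 * (-0.81)^1 ≈ 1.77
i=2: S_2 = -2.19 * (-0.81)^2 ≈ -1.44
i=3: S_3 = -2.19 * (-0.81)^3 ≈ 1.16
i=4: S_4 = -2.19 * (-0.81)^4 ≈ -0.94
i=5: S_5 = -2.19 * (-0.81)^5 ≈ 0.76
The first 6 terms are: [-2.19, 1.77, -1.44, 1.16, -0.94, 0.76]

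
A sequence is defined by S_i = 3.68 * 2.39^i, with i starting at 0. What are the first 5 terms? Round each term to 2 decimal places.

This is a geometric sequence.
i=0: S_0 = 3.68 * 2.39^0 = 3.68
i=1: S_1 = 3.68 * 2.39^1 ≈ 8.8
i=2: S_2 = 3.68 * 2.39^2 ≈ 21.02
i=3: S_3 = 3.68 * 2.39^3 ≈ 50.24
i=4: S_4 = 3.68 * 2.39^4 ≈ 120.07
The first 5 terms are: [3.68, 8.8, 21.02, 50.24, 120.07]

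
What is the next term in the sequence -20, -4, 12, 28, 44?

Differences: -4 - -20 = 16
This is an arithmetic sequence with common difference d = 16.
Next term = 44 + 16 = 60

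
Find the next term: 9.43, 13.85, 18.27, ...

Differences: 13.85 - 9.43 = 4.42
This is an arithmetic sequence with common difference d = 4.42.
Next term = 18.27 + 4.42 = 22.69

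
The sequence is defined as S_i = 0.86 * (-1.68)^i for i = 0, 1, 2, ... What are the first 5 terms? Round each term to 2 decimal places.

This is a geometric sequence.
i=0: S_0 = 0.86 * (-1.68)^0 = 0.86
i=1: S_1 = 0.86 * (-1.68)^1 ≈ -1.44
i=2: S_2 = 0.86 * (-1.68)^2 ≈ 2.43
i=3: S_3 = 0.86 * (-1.68)^3 ≈ -4.08
i=4: S_4 = 0.86 * (-1.68)^4 ≈ 6.85
The first 5 terms are: [0.86, -1.44, 2.43, -4.08, 6.85]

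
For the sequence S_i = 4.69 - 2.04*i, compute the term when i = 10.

S_10 = 4.69 + -2.04*10 = 4.69 + -20.4 = -15.71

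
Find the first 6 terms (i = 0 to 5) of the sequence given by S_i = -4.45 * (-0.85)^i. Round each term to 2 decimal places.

This is a geometric sequence.
i=0: S_0 = -4.45 * (-0.85)^0 = -4.45
i=1: S_1 = -4.45 * (-0.85)^1 ≈ 3.78
i=2: S_2 = -4.45 * (-0.85)^2 ≈ -3.22
i=3: S_3 = -4.45 * (-0.85)^3 ≈ 2.73
i=4: S_4 = -4.45 * (-0.85)^4 ≈ -2.32
i=5: S_5 = -4.45 * (-0.85)^5 ≈ 1.97
The first 6 terms are: [-4.45, 3.78, -3.22, 2.73, -2.32, 1.97]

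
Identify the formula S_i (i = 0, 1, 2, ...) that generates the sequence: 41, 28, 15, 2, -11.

Check differences: 28 - 41 = -13
15 - 28 = -13
Common difference d = -13.
First term a = 41.
Formula: S_i = 41 - 13*i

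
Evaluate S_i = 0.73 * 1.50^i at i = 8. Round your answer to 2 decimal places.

S_8 = 0.73 * 1.5^8 ≈ 0.73 * 25.6289 ≈ 18.71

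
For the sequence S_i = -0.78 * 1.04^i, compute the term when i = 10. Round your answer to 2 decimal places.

S_10 = -0.78 * 1.04^10 ≈ -0.78 * 1.4802 ≈ -1.15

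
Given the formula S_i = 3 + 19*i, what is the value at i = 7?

S_7 = 3 + 19*7 = 3 + 133 = 136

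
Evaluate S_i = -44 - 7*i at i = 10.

S_10 = -44 + -7*10 = -44 + -70 = -114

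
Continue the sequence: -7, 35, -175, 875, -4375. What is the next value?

Ratios: 35 / -7 = -5.0
This is a geometric sequence with common ratio r = -5.
Next term = -4375 * -5 = 21875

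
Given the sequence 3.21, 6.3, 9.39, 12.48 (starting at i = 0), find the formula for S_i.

Check differences: 6.3 - 3.21 = 3.09
9.39 - 6.3 = 3.09
Common difference d = 3.09.
First term a = 3.21.
Formula: S_i = 3.21 + 3.09*i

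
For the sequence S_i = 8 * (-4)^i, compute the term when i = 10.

S_10 = 8 * (-4)^10 = 8 * 1048576 = 8388608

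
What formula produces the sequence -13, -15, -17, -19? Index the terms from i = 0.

Check differences: -15 - -13 = -2
-17 - -15 = -2
Common difference d = -2.
First term a = -13.
Formula: S_i = -13 - 2*i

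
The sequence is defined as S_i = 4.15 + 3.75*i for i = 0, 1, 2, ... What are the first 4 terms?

This is an arithmetic sequence.
i=0: S_0 = 4.15 + 3.75*0 = 4.15
i=1: S_1 = 4.15 + 3.75*1 = 7.9
i=2: S_2 = 4.15 + 3.75*2 = 11.65
i=3: S_3 = 4.15 + 3.75*3 = 15.4
The first 4 terms are: [4.15, 7.9, 11.65, 15.4]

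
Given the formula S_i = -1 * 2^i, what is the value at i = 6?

S_6 = -1 * 2^6 = -1 * 64 = -64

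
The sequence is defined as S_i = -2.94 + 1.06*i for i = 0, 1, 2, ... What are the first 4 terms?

This is an arithmetic sequence.
i=0: S_0 = -2.94 + 1.06*0 = -2.94
i=1: S_1 = -2.94 + 1.06*1 = -1.88
i=2: S_2 = -2.94 + 1.06*2 = -0.82
i=3: S_3 = -2.94 + 1.06*3 = 0.24
The first 4 terms are: [-2.94, -1.88, -0.82, 0.24]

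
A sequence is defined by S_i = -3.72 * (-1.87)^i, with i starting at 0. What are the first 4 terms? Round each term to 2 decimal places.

This is a geometric sequence.
i=0: S_0 = -3.72 * (-1.87)^0 = -3.72
i=1: S_1 = -3.72 * (-1.87)^1 ≈ 6.96
i=2: S_2 = -3.72 * (-1.87)^2 ≈ -13.01
i=3: S_3 = -3.72 * (-1.87)^3 ≈ 24.33
The first 4 terms are: [-3.72, 6.96, -13.01, 24.33]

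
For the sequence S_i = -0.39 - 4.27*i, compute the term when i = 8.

S_8 = -0.39 + -4.27*8 = -0.39 + -34.16 = -34.55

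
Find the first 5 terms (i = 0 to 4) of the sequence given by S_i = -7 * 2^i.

This is a geometric sequence.
i=0: S_0 = -7 * 2^0 = -7
i=1: S_1 = -7 * 2^1 = -14
i=2: S_2 = -7 * 2^2 = -28
i=3: S_3 = -7 * 2^3 = -56
i=4: S_4 = -7 * 2^4 = -112
The first 5 terms are: [-7, -14, -28, -56, -112]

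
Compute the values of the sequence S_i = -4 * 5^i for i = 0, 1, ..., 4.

This is a geometric sequence.
i=0: S_0 = -4 * 5^0 = -4
i=1: S_1 = -4 * 5^1 = -20
i=2: S_2 = -4 * 5^2 = -100
i=3: S_3 = -4 * 5^3 = -500
i=4: S_4 = -4 * 5^4 = -2500
The first 5 terms are: [-4, -20, -100, -500, -2500]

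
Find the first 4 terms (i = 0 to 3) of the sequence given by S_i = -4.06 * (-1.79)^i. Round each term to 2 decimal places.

This is a geometric sequence.
i=0: S_0 = -4.06 * (-1.79)^0 = -4.06
i=1: S_1 = -4.06 * (-1.79)^1 ≈ 7.27
i=2: S_2 = -4.06 * (-1.79)^2 ≈ -13.01
i=3: S_3 = -4.06 * (-1.79)^3 ≈ 23.29
The first 4 terms are: [-4.06, 7.27, -13.01, 23.29]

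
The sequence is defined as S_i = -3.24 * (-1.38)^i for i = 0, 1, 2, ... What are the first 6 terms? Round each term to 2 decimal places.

This is a geometric sequence.
i=0: S_0 = -3.24 * (-1.38)^0 = -3.24
i=1: S_1 = -3.24 * (-1.38)^1 ≈ 4.47
i=2: S_2 = -3.24 * (-1.38)^2 ≈ -6.17
i=3: S_3 = -3.24 * (-1.38)^3 ≈ 8.51
i=4: S_4 = -3.24 * (-1.38)^4 ≈ -11.75
i=5: S_5 = -3.24 * (-1.38)^5 ≈ 16.22
The first 6 terms are: [-3.24, 4.47, -6.17, 8.51, -11.75, 16.22]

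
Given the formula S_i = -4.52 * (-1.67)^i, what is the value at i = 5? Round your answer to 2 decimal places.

S_5 = -4.52 * (-1.67)^5 ≈ -4.52 * -12.9892 ≈ 58.71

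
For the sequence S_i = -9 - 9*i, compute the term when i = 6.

S_6 = -9 + -9*6 = -9 + -54 = -63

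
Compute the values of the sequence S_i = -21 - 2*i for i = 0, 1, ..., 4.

This is an arithmetic sequence.
i=0: S_0 = -21 + -2*0 = -21
i=1: S_1 = -21 + -2*1 = -23
i=2: S_2 = -21 + -2*2 = -25
i=3: S_3 = -21 + -2*3 = -27
i=4: S_4 = -21 + -2*4 = -29
The first 5 terms are: [-21, -23, -25, -27, -29]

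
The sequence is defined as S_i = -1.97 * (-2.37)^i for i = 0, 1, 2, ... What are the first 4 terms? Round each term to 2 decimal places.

This is a geometric sequence.
i=0: S_0 = -1.97 * (-2.37)^0 = -1.97
i=1: S_1 = -1.97 * (-2.37)^1 ≈ 4.67
i=2: S_2 = -1.97 * (-2.37)^2 ≈ -11.07
i=3: S_3 = -1.97 * (-2.37)^3 ≈ 26.22
The first 4 terms are: [-1.97, 4.67, -11.07, 26.22]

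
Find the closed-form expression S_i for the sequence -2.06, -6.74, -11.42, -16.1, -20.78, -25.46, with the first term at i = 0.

Check differences: -6.74 - -2.06 = -4.68
-11.42 - -6.74 = -4.68
Common difference d = -4.68.
First term a = -2.06.
Formula: S_i = -2.06 - 4.68*i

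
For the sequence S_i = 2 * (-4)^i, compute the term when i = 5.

S_5 = 2 * (-4)^5 = 2 * -1024 = -2048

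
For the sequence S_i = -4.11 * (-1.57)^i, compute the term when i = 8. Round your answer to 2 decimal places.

S_8 = -4.11 * (-1.57)^8 ≈ -4.11 * 36.9145 ≈ -151.72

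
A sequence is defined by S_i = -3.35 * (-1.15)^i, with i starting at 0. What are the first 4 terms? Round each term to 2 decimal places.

This is a geometric sequence.
i=0: S_0 = -3.35 * (-1.15)^0 = -3.35
i=1: S_1 = -3.35 * (-1.15)^1 ≈ 3.85
i=2: S_2 = -3.35 * (-1.15)^2 ≈ -4.43
i=3: S_3 = -3.35 * (-1.15)^3 ≈ 5.09
The first 4 terms are: [-3.35, 3.85, -4.43, 5.09]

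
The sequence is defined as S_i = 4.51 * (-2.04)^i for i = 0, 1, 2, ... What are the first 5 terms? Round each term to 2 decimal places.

This is a geometric sequence.
i=0: S_0 = 4.51 * (-2.04)^0 = 4.51
i=1: S_1 = 4.51 * (-2.04)^1 ≈ -9.2
i=2: S_2 = 4.51 * (-2.04)^2 ≈ 18.77
i=3: S_3 = 4.51 * (-2.04)^3 ≈ -38.29
i=4: S_4 = 4.51 * (-2.04)^4 ≈ 78.11
The first 5 terms are: [4.51, -9.2, 18.77, -38.29, 78.11]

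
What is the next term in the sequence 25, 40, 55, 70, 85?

Differences: 40 - 25 = 15
This is an arithmetic sequence with common difference d = 15.
Next term = 85 + 15 = 100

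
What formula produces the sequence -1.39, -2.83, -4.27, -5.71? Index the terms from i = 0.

Check differences: -2.83 - -1.39 = -1.44
-4.27 - -2.83 = -1.44
Common difference d = -1.44.
First term a = -1.39.
Formula: S_i = -1.39 - 1.44*i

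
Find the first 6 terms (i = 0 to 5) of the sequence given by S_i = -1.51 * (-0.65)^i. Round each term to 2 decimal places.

This is a geometric sequence.
i=0: S_0 = -1.51 * (-0.65)^0 = -1.51
i=1: S_1 = -1.51 * (-0.65)^1 ≈ 0.98
i=2: S_2 = -1.51 * (-0.65)^2 ≈ -0.64
i=3: S_3 = -1.51 * (-0.65)^3 ≈ 0.41
i=4: S_4 = -1.51 * (-0.65)^4 ≈ -0.27
i=5: S_5 = -1.51 * (-0.65)^5 ≈ 0.18
The first 6 terms are: [-1.51, 0.98, -0.64, 0.41, -0.27, 0.18]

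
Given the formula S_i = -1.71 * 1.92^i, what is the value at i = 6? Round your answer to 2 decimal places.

S_6 = -1.71 * 1.92^6 ≈ -1.71 * 50.0965 ≈ -85.67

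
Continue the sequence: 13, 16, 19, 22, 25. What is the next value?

Differences: 16 - 13 = 3
This is an arithmetic sequence with common difference d = 3.
Next term = 25 + 3 = 28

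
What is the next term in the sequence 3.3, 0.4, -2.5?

Differences: 0.4 - 3.3 = -2.9
This is an arithmetic sequence with common difference d = -2.9.
Next term = -2.5 + -2.9 = -5.4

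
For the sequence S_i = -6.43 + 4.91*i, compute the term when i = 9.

S_9 = -6.43 + 4.91*9 = -6.43 + 44.19 = 37.76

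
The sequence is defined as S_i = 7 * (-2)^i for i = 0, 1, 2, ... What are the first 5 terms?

This is a geometric sequence.
i=0: S_0 = 7 * (-2)^0 = 7
i=1: S_1 = 7 * (-2)^1 = -14
i=2: S_2 = 7 * (-2)^2 = 28
i=3: S_3 = 7 * (-2)^3 = -56
i=4: S_4 = 7 * (-2)^4 = 112
The first 5 terms are: [7, -14, 28, -56, 112]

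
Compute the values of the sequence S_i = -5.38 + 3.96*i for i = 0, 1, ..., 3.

This is an arithmetic sequence.
i=0: S_0 = -5.38 + 3.96*0 = -5.38
i=1: S_1 = -5.38 + 3.96*1 = -1.42
i=2: S_2 = -5.38 + 3.96*2 = 2.54
i=3: S_3 = -5.38 + 3.96*3 = 6.5
The first 4 terms are: [-5.38, -1.42, 2.54, 6.5]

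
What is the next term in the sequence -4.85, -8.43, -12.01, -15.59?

Differences: -8.43 - -4.85 = -3.58
This is an arithmetic sequence with common difference d = -3.58.
Next term = -15.59 + -3.58 = -19.17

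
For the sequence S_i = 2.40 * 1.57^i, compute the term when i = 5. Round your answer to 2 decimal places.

S_5 = 2.4 * 1.57^5 ≈ 2.4 * 9.5389 ≈ 22.89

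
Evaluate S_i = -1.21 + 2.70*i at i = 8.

S_8 = -1.21 + 2.7*8 = -1.21 + 21.6 = 20.39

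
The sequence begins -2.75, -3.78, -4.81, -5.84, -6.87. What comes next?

Differences: -3.78 - -2.75 = -1.03
This is an arithmetic sequence with common difference d = -1.03.
Next term = -6.87 + -1.03 = -7.9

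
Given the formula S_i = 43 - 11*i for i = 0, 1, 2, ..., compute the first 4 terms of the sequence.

This is an arithmetic sequence.
i=0: S_0 = 43 + -11*0 = 43
i=1: S_1 = 43 + -11*1 = 32
i=2: S_2 = 43 + -11*2 = 21
i=3: S_3 = 43 + -11*3 = 10
The first 4 terms are: [43, 32, 21, 10]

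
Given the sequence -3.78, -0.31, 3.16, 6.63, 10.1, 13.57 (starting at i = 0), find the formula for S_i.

Check differences: -0.31 - -3.78 = 3.47
3.16 - -0.31 = 3.47
Common difference d = 3.47.
First term a = -3.78.
Formula: S_i = -3.78 + 3.47*i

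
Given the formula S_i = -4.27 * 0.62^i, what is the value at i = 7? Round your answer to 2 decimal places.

S_7 = -4.27 * 0.62^7 ≈ -4.27 * 0.0352 ≈ -0.15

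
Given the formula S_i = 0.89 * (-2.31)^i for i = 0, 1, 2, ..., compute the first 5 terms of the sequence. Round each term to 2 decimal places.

This is a geometric sequence.
i=0: S_0 = 0.89 * (-2.31)^0 = 0.89
i=1: S_1 = 0.89 * (-2.31)^1 ≈ -2.06
i=2: S_2 = 0.89 * (-2.31)^2 ≈ 4.75
i=3: S_3 = 0.89 * (-2.31)^3 ≈ -10.97
i=4: S_4 = 0.89 * (-2.31)^4 ≈ 25.34
The first 5 terms are: [0.89, -2.06, 4.75, -10.97, 25.34]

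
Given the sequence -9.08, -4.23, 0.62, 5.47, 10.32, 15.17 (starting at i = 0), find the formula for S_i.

Check differences: -4.23 - -9.08 = 4.85
0.62 - -4.23 = 4.85
Common difference d = 4.85.
First term a = -9.08.
Formula: S_i = -9.08 + 4.85*i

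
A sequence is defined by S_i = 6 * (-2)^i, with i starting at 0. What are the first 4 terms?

This is a geometric sequence.
i=0: S_0 = 6 * (-2)^0 = 6
i=1: S_1 = 6 * (-2)^1 = -12
i=2: S_2 = 6 * (-2)^2 = 24
i=3: S_3 = 6 * (-2)^3 = -48
The first 4 terms are: [6, -12, 24, -48]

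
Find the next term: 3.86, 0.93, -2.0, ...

Differences: 0.93 - 3.86 = -2.93
This is an arithmetic sequence with common difference d = -2.93.
Next term = -2.0 + -2.93 = -4.93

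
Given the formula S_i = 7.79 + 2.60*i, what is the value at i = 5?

S_5 = 7.79 + 2.6*5 = 7.79 + 13.0 = 20.79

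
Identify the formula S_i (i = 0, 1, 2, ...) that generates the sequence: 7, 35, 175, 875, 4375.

Check ratios: 35 / 7 = 5.0
Common ratio r = 5.
First term a = 7.
Formula: S_i = 7 * 5^i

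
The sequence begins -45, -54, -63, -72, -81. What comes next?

Differences: -54 - -45 = -9
This is an arithmetic sequence with common difference d = -9.
Next term = -81 + -9 = -90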